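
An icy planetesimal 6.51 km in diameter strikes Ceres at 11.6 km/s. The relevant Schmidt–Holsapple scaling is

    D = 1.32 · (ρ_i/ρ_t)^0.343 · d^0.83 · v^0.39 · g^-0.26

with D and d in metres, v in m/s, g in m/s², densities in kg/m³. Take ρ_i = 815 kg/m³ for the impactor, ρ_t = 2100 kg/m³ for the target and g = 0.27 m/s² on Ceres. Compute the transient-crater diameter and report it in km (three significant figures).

D ≈ 75.5 km

In SI units: d = 6510 m, v = 11600 m/s.
(ρ_i/ρ_t)^0.343 = (815/2100)^0.343 = 0.7228
d^0.83 = 6510^0.83 = 1463
v^0.39 = 11600^0.39 = 38.47
g^-0.26 = 0.27^-0.26 = 1.406
D = 1.32 × 0.7228 × 1463 × 38.47 × 1.406 = 75499 m
   = 75.50 km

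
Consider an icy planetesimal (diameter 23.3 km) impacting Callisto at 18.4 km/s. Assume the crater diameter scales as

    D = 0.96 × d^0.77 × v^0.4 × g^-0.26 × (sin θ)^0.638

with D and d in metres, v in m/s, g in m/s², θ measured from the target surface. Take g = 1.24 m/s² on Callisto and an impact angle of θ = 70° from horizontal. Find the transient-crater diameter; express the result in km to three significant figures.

D ≈ 102 km

In SI units: d = 23300 m, v = 18400 m/s.
d^0.77 = 23300^0.77 = 2306
v^0.4 = 18400^0.4 = 50.81
g^-0.26 = 1.24^-0.26 = 0.9456
(sin 70°)^0.638 = 0.9397^0.638 = 0.9611
D = 0.96 × 2306 × 50.81 × 0.9456 × 0.9611 = 1.022 × 10^5 m
   = 102.2 km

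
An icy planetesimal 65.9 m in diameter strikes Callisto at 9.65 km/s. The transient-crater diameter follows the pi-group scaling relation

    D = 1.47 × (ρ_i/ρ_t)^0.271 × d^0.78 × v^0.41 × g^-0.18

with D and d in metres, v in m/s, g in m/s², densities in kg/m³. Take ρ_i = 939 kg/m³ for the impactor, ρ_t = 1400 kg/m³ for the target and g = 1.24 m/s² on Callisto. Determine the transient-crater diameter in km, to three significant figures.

D ≈ 1.43 km

In SI units: v = 9650 m/s.
(ρ_i/ρ_t)^0.271 = (939/1400)^0.271 = 0.8974
d^0.78 = 65.9^0.78 = 26.23
v^0.41 = 9650^0.41 = 43.02
g^-0.18 = 1.24^-0.18 = 0.9620
D = 1.47 × 0.8974 × 26.23 × 43.02 × 0.9620 = 1432 m
   = 1.432 km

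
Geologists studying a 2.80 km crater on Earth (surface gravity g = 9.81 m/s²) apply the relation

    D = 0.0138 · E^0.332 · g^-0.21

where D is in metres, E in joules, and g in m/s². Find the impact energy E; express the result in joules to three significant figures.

Rearranging: E = [D / (0.0138 · g^-0.21)]^(1/0.332).
D = 2800 m.
g^-0.21 = 9.81^-0.21 = 0.6191
D / (0.0138 × 0.6191) = 2800 / (8.544 × 10^-3) = 3.277 × 10^5
E = (3.277 × 10^5)^3.012 = 4.098 × 10^16 J

E ≈ 4.10 × 10^16 J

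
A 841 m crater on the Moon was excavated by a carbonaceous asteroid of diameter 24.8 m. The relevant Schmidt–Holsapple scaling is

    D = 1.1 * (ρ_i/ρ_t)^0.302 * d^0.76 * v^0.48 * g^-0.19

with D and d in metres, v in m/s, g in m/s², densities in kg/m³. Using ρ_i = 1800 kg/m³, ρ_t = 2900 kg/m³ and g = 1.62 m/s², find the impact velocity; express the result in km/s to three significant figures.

v ≈ 10.3 km/s

Rearranging for v: v = [D / (1.1 · (1800/2900)^0.302 · 24.8^0.76 · 1.62^-0.19)]^(1/0.48).
(1800/2900)^0.302 = 0.8659
24.8^0.76 = 11.48
1.62^-0.19 = 0.9124
Denominator = 1.1 × 0.8659 × 11.48 × 0.9124 = 9.977
D / 9.977 = 841 / 9.977 = 84.29
v = 84.29^(1/0.48) = 84.29^2.0833 = 10279 m/s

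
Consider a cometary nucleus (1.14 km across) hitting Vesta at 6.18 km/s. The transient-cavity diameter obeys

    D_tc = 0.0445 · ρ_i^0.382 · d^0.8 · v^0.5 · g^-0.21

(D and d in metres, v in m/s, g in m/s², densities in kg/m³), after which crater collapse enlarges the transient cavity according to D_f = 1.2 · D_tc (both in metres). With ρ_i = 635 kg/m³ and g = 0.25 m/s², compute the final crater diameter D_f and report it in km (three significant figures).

In SI: d = 1140 m, v = 6180 m/s.
ρ_i^0.382 = 635^0.382 = 11.77
d^0.8 = 1140^0.8 = 278.9
v^0.5 = 6180^0.5 = 78.61
g^-0.21 = 0.25^-0.21 = 1.338
D_tc = 0.0445 × 11.77 × 278.9 × 78.61 × 1.338 = 15360 m
D_f = 1.2 × 15360 = 18432 m
     = 18.43 km

D_f ≈ 18.4 km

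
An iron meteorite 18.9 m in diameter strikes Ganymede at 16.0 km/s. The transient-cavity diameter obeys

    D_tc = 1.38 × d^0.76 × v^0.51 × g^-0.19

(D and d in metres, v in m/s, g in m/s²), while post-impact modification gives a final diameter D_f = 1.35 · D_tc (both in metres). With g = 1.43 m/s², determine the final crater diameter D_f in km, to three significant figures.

D_f ≈ 2.26 km

v = 16000 m/s.
d^0.76 = 18.9^0.76 = 9.335
v^0.51 = 16000^0.51 = 139.3
g^-0.19 = 1.43^-0.19 = 0.9343
D_tc = 1.38 × 9.335 × 139.3 × 0.9343 = 1677 m
D_f = 1.35 × 1677 = 2264 m
     = 2.264 km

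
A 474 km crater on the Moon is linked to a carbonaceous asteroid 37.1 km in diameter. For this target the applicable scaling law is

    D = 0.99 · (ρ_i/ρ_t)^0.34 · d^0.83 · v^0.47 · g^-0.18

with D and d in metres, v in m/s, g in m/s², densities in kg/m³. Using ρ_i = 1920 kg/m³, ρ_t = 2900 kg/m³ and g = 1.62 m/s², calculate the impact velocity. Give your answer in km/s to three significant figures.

Rearranging for v: v = [D / (0.99 · (1920/2900)^0.34 · 37100^0.83 · 1.62^-0.18)]^(1/0.47).
D = 474000 m.
(1920/2900)^0.34 = 0.8692
37100^0.83 = 6203
1.62^-0.18 = 0.9168
Denominator = 0.99 × 0.8692 × 6203 × 0.9168 = 4894
D / 4894 = 474000 / 4894 = 96.85
v = 96.85^(1/0.47) = 96.85^2.1277 = 16820 m/s

v ≈ 16.8 km/s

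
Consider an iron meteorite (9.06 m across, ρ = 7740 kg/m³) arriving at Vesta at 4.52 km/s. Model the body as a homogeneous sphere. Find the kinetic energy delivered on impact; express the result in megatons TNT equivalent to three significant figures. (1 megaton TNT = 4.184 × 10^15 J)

v = 4520 m/s.
Mass m = (π/6) ρ d³ = (π/6) × 7740 × (9.06)³ = 3.014 × 10^6 kg
E = ½ m v² = 0.5 × 3.014 × 10^6 × (4520)² = 3.079 × 10^13 J
   = 3.079 × 10^13 / 4.184×10^15 = 7.359 × 10^-3 Mt

E ≈ 7.36 × 10^-3 Mt TNT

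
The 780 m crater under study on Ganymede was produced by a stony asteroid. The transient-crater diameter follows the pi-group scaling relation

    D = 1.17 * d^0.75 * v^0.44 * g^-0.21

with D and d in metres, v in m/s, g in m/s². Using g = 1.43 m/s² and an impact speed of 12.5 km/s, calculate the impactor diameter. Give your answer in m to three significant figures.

d ≈ 25.4 m

Rearranging for d: d = [D / (1.17 · 12500^0.44 · 1.43^-0.21)]^(1/0.75).
12500^0.44 = 63.48
1.43^-0.21 = 0.9276
Denominator = 1.17 × 63.48 × 0.9276 = 68.89
D / 68.89 = 780 / 68.89 = 11.32
d = 11.32^(1/0.75) = 11.32^1.3333 = 25.42 m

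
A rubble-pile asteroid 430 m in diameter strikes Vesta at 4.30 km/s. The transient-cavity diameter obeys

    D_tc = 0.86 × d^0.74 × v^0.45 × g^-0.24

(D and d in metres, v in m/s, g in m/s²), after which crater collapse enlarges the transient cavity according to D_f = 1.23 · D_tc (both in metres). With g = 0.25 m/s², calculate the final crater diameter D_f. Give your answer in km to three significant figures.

D_f ≈ 5.66 km

v = 4300 m/s.
d^0.74 = 430^0.74 = 88.87
v^0.45 = 4300^0.45 = 43.16
g^-0.24 = 0.25^-0.24 = 1.395
D_tc = 0.86 × 88.87 × 43.16 × 1.395 = 4602 m
D_f = 1.23 × 4602 = 5660 m
     = 5.660 km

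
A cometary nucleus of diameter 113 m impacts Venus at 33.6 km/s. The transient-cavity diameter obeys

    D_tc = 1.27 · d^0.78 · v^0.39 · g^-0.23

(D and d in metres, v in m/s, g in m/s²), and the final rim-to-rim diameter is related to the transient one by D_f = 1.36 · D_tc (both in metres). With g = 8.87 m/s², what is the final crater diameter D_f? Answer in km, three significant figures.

D_f ≈ 2.43 km

v = 33600 m/s.
d^0.78 = 113^0.78 = 39.94
v^0.39 = 33600^0.39 = 58.25
g^-0.23 = 8.87^-0.23 = 0.6053
D_tc = 1.27 × 39.94 × 58.25 × 0.6053 = 1788 m
D_f = 1.36 × 1788 = 2432 m
     = 2.432 km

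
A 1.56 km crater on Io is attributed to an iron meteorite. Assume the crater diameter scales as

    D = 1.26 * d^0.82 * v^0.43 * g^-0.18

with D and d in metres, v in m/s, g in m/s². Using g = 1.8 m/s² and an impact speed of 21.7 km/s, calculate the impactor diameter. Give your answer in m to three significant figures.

Rearranging for d: d = [D / (1.26 · 21700^0.43 · 1.8^-0.18)]^(1/0.82).
D = 1560 m.
21700^0.43 = 73.23
1.8^-0.18 = 0.8996
Denominator = 1.26 × 73.23 × 0.8996 = 83.01
D / 83.01 = 1560 / 83.01 = 18.79
d = 18.79^(1/0.82) = 18.79^1.2195 = 35.77 m

d ≈ 35.8 m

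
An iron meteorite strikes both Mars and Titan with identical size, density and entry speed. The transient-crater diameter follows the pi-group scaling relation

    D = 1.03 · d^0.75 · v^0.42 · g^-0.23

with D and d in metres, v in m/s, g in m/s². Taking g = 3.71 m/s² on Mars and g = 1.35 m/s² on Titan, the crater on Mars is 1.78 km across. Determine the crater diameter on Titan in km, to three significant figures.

All impactor-dependent factors cancel in the ratio, leaving D_Titan/D_Mars = (g_Titan/g_Mars)^-0.23.
(1.35/3.71)^-0.23 = 0.3639^-0.23 = 1.262
D_Titan = 1.262 × 1.78 km = 2.25 km

D ≈ 2.25 km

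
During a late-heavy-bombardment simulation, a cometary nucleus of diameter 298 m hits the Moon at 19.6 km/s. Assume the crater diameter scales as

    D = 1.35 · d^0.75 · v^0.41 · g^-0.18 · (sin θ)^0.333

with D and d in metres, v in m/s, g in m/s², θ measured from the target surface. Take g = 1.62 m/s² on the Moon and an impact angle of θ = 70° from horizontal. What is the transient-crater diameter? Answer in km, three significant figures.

D ≈ 5.00 km

In SI units: v = 19600 m/s.
d^0.75 = 298^0.75 = 71.72
v^0.41 = 19600^0.41 = 57.52
g^-0.18 = 1.62^-0.18 = 0.9168
(sin 70°)^0.333 = 0.9397^0.333 = 0.9795
D = 1.35 × 71.72 × 57.52 × 0.9168 × 0.9795 = 5001 m
   = 5.001 km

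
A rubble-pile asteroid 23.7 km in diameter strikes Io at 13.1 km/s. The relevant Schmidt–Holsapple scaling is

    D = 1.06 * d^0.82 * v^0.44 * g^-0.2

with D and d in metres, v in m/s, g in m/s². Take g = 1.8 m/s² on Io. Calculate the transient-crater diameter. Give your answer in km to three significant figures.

D ≈ 236 km

In SI units: d = 23700 m, v = 13100 m/s.
d^0.82 = 23700^0.82 = 3866
v^0.44 = 13100^0.44 = 64.80
g^-0.2 = 1.8^-0.2 = 0.8891
D = 1.06 × 3866 × 64.80 × 0.8891 = 2.361 × 10^5 m
   = 236.1 km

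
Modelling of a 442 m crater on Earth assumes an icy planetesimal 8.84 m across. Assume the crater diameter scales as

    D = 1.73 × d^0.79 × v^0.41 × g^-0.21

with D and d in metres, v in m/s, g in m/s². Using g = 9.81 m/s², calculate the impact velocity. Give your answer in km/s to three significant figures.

v ≈ 36.0 km/s

Rearranging for v: v = [D / (1.73 · 8.84^0.79 · 9.81^-0.21)]^(1/0.41).
8.84^0.79 = 5.594
9.81^-0.21 = 0.6191
Denominator = 1.73 × 5.594 × 0.6191 = 5.991
D / 5.991 = 442 / 5.991 = 73.78
v = 73.78^(1/0.41) = 73.78^2.439 = 35967 m/s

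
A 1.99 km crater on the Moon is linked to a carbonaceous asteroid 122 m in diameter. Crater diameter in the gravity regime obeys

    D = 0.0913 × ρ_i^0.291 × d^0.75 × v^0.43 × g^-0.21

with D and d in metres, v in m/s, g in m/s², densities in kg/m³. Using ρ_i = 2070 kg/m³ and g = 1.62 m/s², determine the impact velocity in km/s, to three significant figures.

v ≈ 20.3 km/s

Rearranging for v: v = [D / (0.0913 · 2070^0.291 · 122^0.75 · 1.62^-0.21)]^(1/0.43).
D = 1990 m.
2070^0.291 = 9.225
122^0.75 = 36.71
1.62^-0.21 = 0.9037
Denominator = 0.0913 × 9.225 × 36.71 × 0.9037 = 27.94
D / 27.94 = 1990 / 27.94 = 71.22
v = 71.22^(1/0.43) = 71.22^2.3256 = 20343 m/s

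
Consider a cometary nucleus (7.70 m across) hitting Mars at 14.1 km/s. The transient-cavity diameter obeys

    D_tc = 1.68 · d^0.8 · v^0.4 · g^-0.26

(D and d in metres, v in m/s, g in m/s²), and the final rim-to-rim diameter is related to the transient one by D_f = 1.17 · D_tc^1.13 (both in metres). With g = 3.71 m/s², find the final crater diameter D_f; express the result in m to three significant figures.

D_f ≈ 680 m

v = 14100 m/s.
d^0.8 = 7.7^0.8 = 5.119
v^0.4 = 14100^0.4 = 45.68
g^-0.26 = 3.71^-0.26 = 0.7112
D_tc = 1.68 × 5.119 × 45.68 × 0.7112 = 279.4 m
D_f = 1.17 × (279.4)^1.13 = 679.9 m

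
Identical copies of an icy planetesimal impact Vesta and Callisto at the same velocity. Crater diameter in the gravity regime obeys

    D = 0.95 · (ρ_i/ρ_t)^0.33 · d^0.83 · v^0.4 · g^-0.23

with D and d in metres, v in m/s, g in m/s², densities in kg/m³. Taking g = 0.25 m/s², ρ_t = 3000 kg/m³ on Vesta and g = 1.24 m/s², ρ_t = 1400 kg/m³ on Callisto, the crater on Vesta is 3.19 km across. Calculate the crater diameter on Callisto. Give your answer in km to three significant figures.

D ≈ 2.84 km

The impactor-only factors (d, v, ρ_i) cancel in the ratio, leaving D_Callisto/D_Vesta = (g_Callisto/g_Vesta)^-0.23 · (ρ_t,Vesta/ρ_t,Callisto)^0.33.
(1.24/0.25)^-0.23 = 4.960^-0.23 = 0.6919
(3000/1400)^0.33 = 2.143^0.33 = 1.286
Ratio = 0.6919 × 1.286 = 0.8898
D_Callisto = 0.8898 × 3.19 km = 2.84 km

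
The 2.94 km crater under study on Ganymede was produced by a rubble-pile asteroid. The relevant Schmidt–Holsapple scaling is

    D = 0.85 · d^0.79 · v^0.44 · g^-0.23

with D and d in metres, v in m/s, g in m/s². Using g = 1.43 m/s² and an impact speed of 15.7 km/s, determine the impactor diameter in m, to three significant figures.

Rearranging for d: d = [D / (0.85 · 15700^0.44 · 1.43^-0.23)]^(1/0.79).
D = 2940 m.
15700^0.44 = 70.18
1.43^-0.23 = 0.9210
Denominator = 0.85 × 70.18 × 0.9210 = 54.94
D / 54.94 = 2940 / 54.94 = 53.51
d = 53.51^(1/0.79) = 53.51^1.2658 = 154.1 m

d ≈ 154 m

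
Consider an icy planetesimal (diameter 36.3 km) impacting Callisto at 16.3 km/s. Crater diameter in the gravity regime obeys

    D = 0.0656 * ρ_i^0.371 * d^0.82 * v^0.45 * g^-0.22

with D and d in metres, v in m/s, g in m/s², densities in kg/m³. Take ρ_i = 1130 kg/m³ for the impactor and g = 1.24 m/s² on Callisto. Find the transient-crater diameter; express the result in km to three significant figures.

D ≈ 366 km

In SI units: d = 36300 m, v = 16300 m/s.
ρ_i^0.371 = 1130^0.371 = 13.57
d^0.82 = 36300^0.82 = 5484
v^0.45 = 16300^0.45 = 78.61
g^-0.22 = 1.24^-0.22 = 0.9538
D = 0.0656 × 13.57 × 5484 × 78.61 × 0.9538 = 3.660 × 10^5 m
   = 366.0 km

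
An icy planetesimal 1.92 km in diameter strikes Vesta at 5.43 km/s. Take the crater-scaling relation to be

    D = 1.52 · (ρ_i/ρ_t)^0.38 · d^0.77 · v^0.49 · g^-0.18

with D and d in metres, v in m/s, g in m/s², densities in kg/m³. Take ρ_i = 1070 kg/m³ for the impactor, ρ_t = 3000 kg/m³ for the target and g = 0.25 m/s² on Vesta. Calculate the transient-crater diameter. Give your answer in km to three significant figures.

D ≈ 30.1 km

In SI units: d = 1920 m, v = 5430 m/s.
(ρ_i/ρ_t)^0.38 = (1070/3000)^0.38 = 0.6759
d^0.77 = 1920^0.77 = 337.4
v^0.49 = 5430^0.49 = 67.62
g^-0.18 = 0.25^-0.18 = 1.283
D = 1.52 × 0.6759 × 337.4 × 67.62 × 1.283 = 30073 m
   = 30.07 km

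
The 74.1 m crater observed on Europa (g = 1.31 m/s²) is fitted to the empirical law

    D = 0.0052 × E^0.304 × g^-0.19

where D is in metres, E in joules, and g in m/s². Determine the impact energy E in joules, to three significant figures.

Rearranging: E = [D / (0.0052 · g^-0.19)]^(1/0.304).
g^-0.19 = 1.31^-0.19 = 0.9500
D / (0.0052 × 0.9500) = 74.1 / (4.940 × 10^-3) = 1.500 × 10^4
E = (1.500 × 10^4)^3.2895 = 5.461 × 10^13 J

E ≈ 5.46 × 10^13 J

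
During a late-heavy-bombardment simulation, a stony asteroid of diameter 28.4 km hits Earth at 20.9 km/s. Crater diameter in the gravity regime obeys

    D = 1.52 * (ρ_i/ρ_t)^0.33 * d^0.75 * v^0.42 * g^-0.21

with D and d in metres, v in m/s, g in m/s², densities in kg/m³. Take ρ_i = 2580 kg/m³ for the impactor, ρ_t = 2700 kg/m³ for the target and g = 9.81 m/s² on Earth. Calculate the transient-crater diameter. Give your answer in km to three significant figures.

D ≈ 132 km

In SI units: d = 28400 m, v = 20900 m/s.
(ρ_i/ρ_t)^0.33 = (2580/2700)^0.33 = 0.9851
d^0.75 = 28400^0.75 = 2188
v^0.42 = 20900^0.42 = 65.23
g^-0.21 = 9.81^-0.21 = 0.6191
D = 1.52 × 0.9851 × 2188 × 65.23 × 0.6191 = 1.323 × 10^5 m
   = 132.3 km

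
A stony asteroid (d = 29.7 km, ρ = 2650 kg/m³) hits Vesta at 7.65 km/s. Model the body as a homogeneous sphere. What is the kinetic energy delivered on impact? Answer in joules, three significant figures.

E ≈ 1.06 × 10^24 J

d = 29700 m; v = 7650 m/s.
Mass m = (π/6) ρ d³ = (π/6) × 2650 × (29700)³ = 3.635 × 10^16 kg
E = ½ m v² = 0.5 × 3.635 × 10^16 × (7650)² = 1.064 × 10^24 J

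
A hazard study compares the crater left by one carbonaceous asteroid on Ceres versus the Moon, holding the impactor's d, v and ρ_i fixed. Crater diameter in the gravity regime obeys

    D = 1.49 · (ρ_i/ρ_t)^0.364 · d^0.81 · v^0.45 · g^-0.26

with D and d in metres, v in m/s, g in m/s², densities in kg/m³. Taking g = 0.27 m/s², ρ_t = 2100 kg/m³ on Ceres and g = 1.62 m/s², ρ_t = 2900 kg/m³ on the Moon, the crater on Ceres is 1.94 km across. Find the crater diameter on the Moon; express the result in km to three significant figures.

D ≈ 1.08 km

The impactor-only factors (d, v, ρ_i) cancel in the ratio, leaving D_Moon/D_Ceres = (g_Moon/g_Ceres)^-0.26 · (ρ_t,Ceres/ρ_t,Moon)^0.364.
(1.62/0.27)^-0.26 = 6.000^-0.26 = 0.6276
(2100/2900)^0.364 = 0.7241^0.364 = 0.8891
Ratio = 0.6276 × 0.8891 = 0.5580
D_Moon = 0.5580 × 1.94 km = 1.08 km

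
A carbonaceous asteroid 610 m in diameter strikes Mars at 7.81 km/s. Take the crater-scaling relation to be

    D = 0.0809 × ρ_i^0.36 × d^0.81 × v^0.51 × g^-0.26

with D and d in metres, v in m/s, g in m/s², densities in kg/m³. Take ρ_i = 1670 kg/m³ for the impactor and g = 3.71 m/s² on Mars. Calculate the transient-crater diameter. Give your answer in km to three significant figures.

D ≈ 14.5 km

In SI units: v = 7810 m/s.
ρ_i^0.36 = 1670^0.36 = 14.46
d^0.81 = 610^0.81 = 180.4
v^0.51 = 7810^0.51 = 96.66
g^-0.26 = 3.71^-0.26 = 0.7112
D = 0.0809 × 14.46 × 180.4 × 96.66 × 0.7112 = 14507 m
   = 14.51 km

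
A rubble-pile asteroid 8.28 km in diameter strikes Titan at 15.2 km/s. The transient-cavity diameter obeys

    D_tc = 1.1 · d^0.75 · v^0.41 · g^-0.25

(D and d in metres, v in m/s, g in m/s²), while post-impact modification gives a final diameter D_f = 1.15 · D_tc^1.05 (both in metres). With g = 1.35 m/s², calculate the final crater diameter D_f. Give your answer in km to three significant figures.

In SI: d = 8280 m, v = 15200 m/s.
d^0.75 = 8280^0.75 = 868.0
v^0.41 = 15200^0.41 = 51.83
g^-0.25 = 1.35^-0.25 = 0.9277
D_tc = 1.1 × 868.0 × 51.83 × 0.9277 = 45910 m
D_f = 1.15 × (45910)^1.05 = 90303 m
     = 90.30 km

D_f ≈ 90.3 km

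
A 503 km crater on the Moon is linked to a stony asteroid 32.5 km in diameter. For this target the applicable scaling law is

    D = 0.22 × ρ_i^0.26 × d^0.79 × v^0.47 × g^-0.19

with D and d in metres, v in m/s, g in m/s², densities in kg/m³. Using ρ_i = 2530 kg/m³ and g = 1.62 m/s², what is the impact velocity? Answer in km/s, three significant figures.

Rearranging for v: v = [D / (0.22 · 2530^0.26 · 32500^0.79 · 1.62^-0.19)]^(1/0.47).
D = 503000 m.
2530^0.26 = 7.670
32500^0.79 = 3668
1.62^-0.19 = 0.9124
Denominator = 0.22 × 7.670 × 3668 × 0.9124 = 5647
D / 5647 = 503000 / 5647 = 89.07
v = 89.07^(1/0.47) = 89.07^2.1277 = 14075 m/s

v ≈ 14.1 km/s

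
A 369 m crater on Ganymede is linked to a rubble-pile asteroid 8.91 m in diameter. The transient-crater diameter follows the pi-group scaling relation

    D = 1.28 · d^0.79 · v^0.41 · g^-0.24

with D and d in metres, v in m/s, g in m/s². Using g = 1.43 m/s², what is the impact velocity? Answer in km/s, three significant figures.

Rearranging for v: v = [D / (1.28 · 8.91^0.79 · 1.43^-0.24)]^(1/0.41).
8.91^0.79 = 5.629
1.43^-0.24 = 0.9177
Denominator = 1.28 × 5.629 × 0.9177 = 6.612
D / 6.612 = 369 / 6.612 = 55.81
v = 55.81^(1/0.41) = 55.81^2.439 = 18207 m/s

v ≈ 18.2 km/s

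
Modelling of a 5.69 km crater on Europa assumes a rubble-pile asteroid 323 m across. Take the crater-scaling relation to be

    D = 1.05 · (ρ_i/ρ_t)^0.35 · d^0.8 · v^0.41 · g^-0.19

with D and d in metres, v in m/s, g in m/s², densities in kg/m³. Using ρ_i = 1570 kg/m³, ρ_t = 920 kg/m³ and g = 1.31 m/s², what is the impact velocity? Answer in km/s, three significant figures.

v ≈ 11.7 km/s

Rearranging for v: v = [D / (1.05 · (1570/920)^0.35 · 323^0.8 · 1.31^-0.19)]^(1/0.41).
D = 5690 m.
(1570/920)^0.35 = 1.206
323^0.8 = 101.7
1.31^-0.19 = 0.9500
Denominator = 1.05 × 1.206 × 101.7 × 0.9500 = 122.3
D / 122.3 = 5690 / 122.3 = 46.52
v = 46.52^(1/0.41) = 46.52^2.439 = 11678 m/s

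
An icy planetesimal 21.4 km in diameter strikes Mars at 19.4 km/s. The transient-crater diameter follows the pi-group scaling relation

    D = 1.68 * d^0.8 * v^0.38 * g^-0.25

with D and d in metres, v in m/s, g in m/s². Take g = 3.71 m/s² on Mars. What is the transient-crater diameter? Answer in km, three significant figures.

In SI units: d = 21400 m, v = 19400 m/s.
d^0.8 = 21400^0.8 = 2913
v^0.38 = 19400^0.38 = 42.60
g^-0.25 = 3.71^-0.25 = 0.7205
D = 1.68 × 2913 × 42.60 × 0.7205 = 1.502 × 10^5 m
   = 150.2 km

D ≈ 150 km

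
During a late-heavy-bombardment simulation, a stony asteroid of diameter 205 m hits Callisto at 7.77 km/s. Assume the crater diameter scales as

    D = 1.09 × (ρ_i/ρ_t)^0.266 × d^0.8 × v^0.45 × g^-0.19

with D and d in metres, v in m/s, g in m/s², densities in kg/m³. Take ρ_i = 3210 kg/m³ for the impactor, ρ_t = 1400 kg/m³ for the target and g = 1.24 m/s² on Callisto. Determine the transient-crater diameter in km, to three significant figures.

D ≈ 5.20 km

In SI units: v = 7770 m/s.
(ρ_i/ρ_t)^0.266 = (3210/1400)^0.266 = 1.247
d^0.8 = 205^0.8 = 70.70
v^0.45 = 7770^0.45 = 56.32
g^-0.19 = 1.24^-0.19 = 0.9600
D = 1.09 × 1.247 × 70.70 × 56.32 × 0.9600 = 5196 m
   = 5.196 km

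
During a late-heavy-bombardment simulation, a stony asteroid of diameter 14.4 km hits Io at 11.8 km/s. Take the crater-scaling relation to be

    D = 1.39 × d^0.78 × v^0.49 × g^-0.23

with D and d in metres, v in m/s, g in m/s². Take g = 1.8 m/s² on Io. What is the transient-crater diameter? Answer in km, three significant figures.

In SI units: d = 14400 m, v = 11800 m/s.
d^0.78 = 14400^0.78 = 1752
v^0.49 = 11800^0.49 = 98.91
g^-0.23 = 1.8^-0.23 = 0.8735
D = 1.39 × 1752 × 98.91 × 0.8735 = 2.104 × 10^5 m
   = 210.4 km

D ≈ 210 km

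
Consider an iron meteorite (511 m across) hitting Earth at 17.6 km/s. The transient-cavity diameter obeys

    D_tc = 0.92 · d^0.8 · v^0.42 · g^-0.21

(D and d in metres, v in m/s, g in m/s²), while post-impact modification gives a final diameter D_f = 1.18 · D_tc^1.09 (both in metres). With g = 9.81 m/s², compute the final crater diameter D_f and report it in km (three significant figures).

D_f ≈ 12.9 km

v = 17600 m/s.
d^0.8 = 511^0.8 = 146.8
v^0.42 = 17600^0.42 = 60.69
g^-0.21 = 9.81^-0.21 = 0.6191
D_tc = 0.92 × 146.8 × 60.69 × 0.6191 = 5074 m
D_f = 1.18 × (5074)^1.09 = 12904 m
     = 12.90 km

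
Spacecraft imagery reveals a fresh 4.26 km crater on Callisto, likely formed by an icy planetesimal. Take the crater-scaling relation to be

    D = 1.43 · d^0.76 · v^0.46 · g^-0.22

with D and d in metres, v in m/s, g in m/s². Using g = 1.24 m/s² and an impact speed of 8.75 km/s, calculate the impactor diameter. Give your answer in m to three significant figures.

Rearranging for d: d = [D / (1.43 · 8750^0.46 · 1.24^-0.22)]^(1/0.76).
D = 4260 m.
8750^0.46 = 65.06
1.24^-0.22 = 0.9538
Denominator = 1.43 × 65.06 × 0.9538 = 88.74
D / 88.74 = 4260 / 88.74 = 48.01
d = 48.01^(1/0.76) = 48.01^1.3158 = 163.0 m

d ≈ 163 m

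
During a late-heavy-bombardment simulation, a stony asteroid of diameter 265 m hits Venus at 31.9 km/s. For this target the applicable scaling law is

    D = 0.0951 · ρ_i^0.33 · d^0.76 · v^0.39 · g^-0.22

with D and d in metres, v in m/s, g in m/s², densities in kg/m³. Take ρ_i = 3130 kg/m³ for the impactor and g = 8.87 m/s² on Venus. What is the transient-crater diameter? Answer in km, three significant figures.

In SI units: v = 31900 m/s.
ρ_i^0.33 = 3130^0.33 = 14.24
d^0.76 = 265^0.76 = 69.45
v^0.39 = 31900^0.39 = 57.08
g^-0.22 = 8.87^-0.22 = 0.6187
D = 0.0951 × 14.24 × 69.45 × 57.08 × 0.6187 = 3321 m
   = 3.321 km

D ≈ 3.32 km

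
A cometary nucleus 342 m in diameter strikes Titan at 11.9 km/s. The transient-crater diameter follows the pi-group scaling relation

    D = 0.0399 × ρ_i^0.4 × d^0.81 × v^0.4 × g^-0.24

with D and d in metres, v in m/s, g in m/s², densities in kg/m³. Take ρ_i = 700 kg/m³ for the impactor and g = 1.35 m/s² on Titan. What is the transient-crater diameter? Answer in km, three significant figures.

D ≈ 2.46 km

In SI units: v = 11900 m/s.
ρ_i^0.4 = 700^0.4 = 13.74
d^0.81 = 342^0.81 = 112.9
v^0.4 = 11900^0.4 = 42.68
g^-0.24 = 1.35^-0.24 = 0.9305
D = 0.0399 × 13.74 × 112.9 × 42.68 × 0.9305 = 2458 m
   = 2.458 km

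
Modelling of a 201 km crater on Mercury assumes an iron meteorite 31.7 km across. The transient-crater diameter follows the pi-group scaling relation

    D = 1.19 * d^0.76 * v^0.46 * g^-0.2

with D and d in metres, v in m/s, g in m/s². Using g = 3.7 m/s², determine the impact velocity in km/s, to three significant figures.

Rearranging for v: v = [D / (1.19 · 31700^0.76 · 3.7^-0.2)]^(1/0.46).
D = 201000 m.
31700^0.76 = 2635
3.7^-0.2 = 0.7698
Denominator = 1.19 × 2635 × 0.7698 = 2414
D / 2414 = 201000 / 2414 = 83.26
v = 83.26^(1/0.46) = 83.26^2.1739 = 14957 m/s

v ≈ 15.0 km/s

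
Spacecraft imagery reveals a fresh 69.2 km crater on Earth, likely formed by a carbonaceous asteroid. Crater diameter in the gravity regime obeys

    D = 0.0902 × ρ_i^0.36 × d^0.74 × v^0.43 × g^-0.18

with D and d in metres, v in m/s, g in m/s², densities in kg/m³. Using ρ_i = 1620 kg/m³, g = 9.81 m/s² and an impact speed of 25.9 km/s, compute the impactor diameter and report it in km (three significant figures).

d ≈ 11.7 km

Rearranging for d: d = [D / (0.0902 · 1620^0.36 · 25900^0.43 · 9.81^-0.18)]^(1/0.74).
D = 69200 m.
1620^0.36 = 14.30
25900^0.43 = 79.02
9.81^-0.18 = 0.6630
Denominator = 0.0902 × 14.30 × 79.02 × 0.6630 = 67.58
D / 67.58 = 69200 / 67.58 = 1024
d = 1024^(1/0.74) = 1024^1.3514 = 11698 m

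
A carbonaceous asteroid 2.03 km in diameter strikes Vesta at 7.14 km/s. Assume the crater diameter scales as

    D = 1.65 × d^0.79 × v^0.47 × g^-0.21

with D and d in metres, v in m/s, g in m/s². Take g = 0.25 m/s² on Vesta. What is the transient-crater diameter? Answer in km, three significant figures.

D ≈ 58.6 km

In SI units: d = 2030 m, v = 7140 m/s.
d^0.79 = 2030^0.79 = 410.1
v^0.47 = 7140^0.47 = 64.75
g^-0.21 = 0.25^-0.21 = 1.338
D = 1.65 × 410.1 × 64.75 × 1.338 = 58623 m
   = 58.62 km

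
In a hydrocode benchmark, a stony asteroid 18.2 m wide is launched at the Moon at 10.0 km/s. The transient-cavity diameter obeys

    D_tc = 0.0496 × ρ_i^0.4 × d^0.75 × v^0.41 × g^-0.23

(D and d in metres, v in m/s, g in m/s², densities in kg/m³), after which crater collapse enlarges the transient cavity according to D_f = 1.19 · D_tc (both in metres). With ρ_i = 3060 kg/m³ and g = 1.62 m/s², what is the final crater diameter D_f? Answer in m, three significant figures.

D_f ≈ 504 m

v = 10000 m/s.
ρ_i^0.4 = 3060^0.4 = 24.79
d^0.75 = 18.2^0.75 = 8.812
v^0.41 = 10000^0.41 = 43.65
g^-0.23 = 1.62^-0.23 = 0.8950
D_tc = 0.0496 × 24.79 × 8.812 × 43.65 × 0.8950 = 423.3 m
D_f = 1.19 × 423.3 = 503.7 m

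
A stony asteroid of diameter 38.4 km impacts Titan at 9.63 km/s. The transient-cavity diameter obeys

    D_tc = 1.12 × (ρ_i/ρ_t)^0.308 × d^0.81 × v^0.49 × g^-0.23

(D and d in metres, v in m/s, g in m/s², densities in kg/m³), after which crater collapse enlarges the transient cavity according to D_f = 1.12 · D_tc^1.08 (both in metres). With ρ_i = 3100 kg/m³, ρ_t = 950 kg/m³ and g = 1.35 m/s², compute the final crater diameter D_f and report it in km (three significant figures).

In SI: d = 38400 m, v = 9630 m/s.
(ρ_i/ρ_t)^0.308 = (3100/950)^0.308 = 1.439
d^0.81 = 38400^0.81 = 5168
v^0.49 = 9630^0.49 = 89.53
g^-0.23 = 1.35^-0.23 = 0.9333
D_tc = 1.12 × 1.439 × 5168 × 89.53 × 0.9333 = 6.960 × 10^5 m
D_f = 1.12 × (6.960 × 10^5)^1.08 = 2.287 × 10^6 m
     = 2287 km

D_f ≈ 2290 km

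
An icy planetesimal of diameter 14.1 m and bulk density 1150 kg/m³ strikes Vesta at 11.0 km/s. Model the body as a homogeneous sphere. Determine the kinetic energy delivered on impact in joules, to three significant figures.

E ≈ 1.02 × 10^14 J

v = 11000 m/s.
Mass m = (π/6) ρ d³ = (π/6) × 1150 × (14.1)³ = 1.688 × 10^6 kg
E = ½ m v² = 0.5 × 1.688 × 10^6 × (11000)² = 1.021 × 10^14 J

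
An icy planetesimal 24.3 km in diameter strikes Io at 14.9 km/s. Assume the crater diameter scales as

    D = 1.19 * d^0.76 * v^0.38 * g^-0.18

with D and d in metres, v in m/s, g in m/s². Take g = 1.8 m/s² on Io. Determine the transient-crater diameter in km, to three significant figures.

D ≈ 88.8 km

In SI units: d = 24300 m, v = 14900 m/s.
d^0.76 = 24300^0.76 = 2153
v^0.38 = 14900^0.38 = 38.53
g^-0.18 = 1.8^-0.18 = 0.8996
D = 1.19 × 2153 × 38.53 × 0.8996 = 88805 m
   = 88.81 km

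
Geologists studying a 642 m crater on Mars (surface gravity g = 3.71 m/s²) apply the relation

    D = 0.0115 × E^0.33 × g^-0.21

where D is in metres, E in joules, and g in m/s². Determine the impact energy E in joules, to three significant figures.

Rearranging: E = [D / (0.0115 · g^-0.21)]^(1/0.33).
g^-0.21 = 3.71^-0.21 = 0.7593
D / (0.0115 × 0.7593) = 642 / (8.732 × 10^-3) = 7.352 × 10^4
E = (7.352 × 10^4)^3.0303 = 5.580 × 10^14 J

E ≈ 5.58 × 10^14 J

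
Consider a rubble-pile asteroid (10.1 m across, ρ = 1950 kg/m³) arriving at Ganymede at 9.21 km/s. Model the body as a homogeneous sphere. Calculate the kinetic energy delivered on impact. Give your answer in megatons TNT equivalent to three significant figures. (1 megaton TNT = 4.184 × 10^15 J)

E ≈ 0.0107 Mt TNT

v = 9210 m/s.
Mass m = (π/6) ρ d³ = (π/6) × 1950 × (10.1)³ = 1.052 × 10^6 kg
E = ½ m v² = 0.5 × 1.052 × 10^6 × (9210)² = 4.462 × 10^13 J
   = 4.462 × 10^13 / 4.184×10^15 = 0.01066 Mt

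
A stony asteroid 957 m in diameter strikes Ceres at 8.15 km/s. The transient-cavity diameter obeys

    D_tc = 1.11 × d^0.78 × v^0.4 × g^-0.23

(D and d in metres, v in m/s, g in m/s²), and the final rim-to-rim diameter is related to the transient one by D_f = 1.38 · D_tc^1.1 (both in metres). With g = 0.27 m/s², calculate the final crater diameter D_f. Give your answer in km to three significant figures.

v = 8150 m/s.
d^0.78 = 957^0.78 = 211.4
v^0.4 = 8150^0.4 = 36.68
g^-0.23 = 0.27^-0.23 = 1.351
D_tc = 1.11 × 211.4 × 36.68 × 1.351 = 11630 m
D_f = 1.38 × (11630)^1.1 = 40928 m
     = 40.93 km

D_f ≈ 40.9 km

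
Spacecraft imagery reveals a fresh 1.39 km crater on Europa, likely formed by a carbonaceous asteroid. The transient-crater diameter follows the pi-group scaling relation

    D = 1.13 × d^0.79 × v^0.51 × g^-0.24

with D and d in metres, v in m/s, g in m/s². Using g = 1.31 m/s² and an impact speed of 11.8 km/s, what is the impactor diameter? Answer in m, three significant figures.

Rearranging for d: d = [D / (1.13 · 11800^0.51 · 1.31^-0.24)]^(1/0.79).
D = 1390 m.
11800^0.51 = 119.3
1.31^-0.24 = 0.9372
Denominator = 1.13 × 119.3 × 0.9372 = 126.3
D / 126.3 = 1390 / 126.3 = 11.01
d = 11.01^(1/0.79) = 11.01^1.2658 = 20.83 m

d ≈ 20.8 m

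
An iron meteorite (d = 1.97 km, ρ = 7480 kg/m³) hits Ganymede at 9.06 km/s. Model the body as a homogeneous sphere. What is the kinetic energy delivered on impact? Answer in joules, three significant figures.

E ≈ 1.23 × 10^21 J

d = 1970 m; v = 9060 m/s.
Mass m = (π/6) ρ d³ = (π/6) × 7480 × (1970)³ = 2.994 × 10^13 kg
E = ½ m v² = 0.5 × 2.994 × 10^13 × (9060)² = 1.229 × 10^21 J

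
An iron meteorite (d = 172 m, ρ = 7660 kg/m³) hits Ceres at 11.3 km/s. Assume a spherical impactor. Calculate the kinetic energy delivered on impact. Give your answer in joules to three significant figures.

v = 11300 m/s.
Mass m = (π/6) ρ d³ = (π/6) × 7660 × (172)³ = 2.041 × 10^10 kg
E = ½ m v² = 0.5 × 2.041 × 10^10 × (11300)² = 1.303 × 10^18 J

E ≈ 1.30 × 10^18 J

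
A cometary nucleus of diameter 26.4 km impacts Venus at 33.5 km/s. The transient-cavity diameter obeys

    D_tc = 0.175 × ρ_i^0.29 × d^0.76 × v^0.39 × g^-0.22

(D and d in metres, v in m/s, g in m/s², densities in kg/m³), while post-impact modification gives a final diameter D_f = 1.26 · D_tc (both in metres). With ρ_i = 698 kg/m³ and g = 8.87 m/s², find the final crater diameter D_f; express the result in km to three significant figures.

D_f ≈ 122 km

In SI: d = 26400 m, v = 33500 m/s.
ρ_i^0.29 = 698^0.29 = 6.679
d^0.76 = 26400^0.76 = 2293
v^0.39 = 33500^0.39 = 58.18
g^-0.22 = 8.87^-0.22 = 0.6187
D_tc = 0.175 × 6.679 × 2293 × 58.18 × 0.6187 = 96470 m
D_f = 1.26 × 96470 = 1.216 × 10^5 m
     = 121.6 km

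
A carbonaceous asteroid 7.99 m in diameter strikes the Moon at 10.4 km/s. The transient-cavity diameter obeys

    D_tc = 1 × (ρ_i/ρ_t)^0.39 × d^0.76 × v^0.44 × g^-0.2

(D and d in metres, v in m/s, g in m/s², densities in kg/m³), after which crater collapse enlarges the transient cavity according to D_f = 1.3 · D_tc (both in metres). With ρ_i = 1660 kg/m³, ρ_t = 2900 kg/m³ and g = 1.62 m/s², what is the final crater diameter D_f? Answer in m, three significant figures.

v = 10400 m/s.
(ρ_i/ρ_t)^0.39 = (1660/2900)^0.39 = 0.8045
d^0.76 = 7.99^0.76 = 4.852
v^0.44 = 10400^0.44 = 58.55
g^-0.2 = 1.62^-0.2 = 0.9080
D_tc = 1 × 0.8045 × 4.852 × 58.55 × 0.9080 = 207.5 m
D_f = 1.3 × 207.5 = 269.8 m

D_f ≈ 270 m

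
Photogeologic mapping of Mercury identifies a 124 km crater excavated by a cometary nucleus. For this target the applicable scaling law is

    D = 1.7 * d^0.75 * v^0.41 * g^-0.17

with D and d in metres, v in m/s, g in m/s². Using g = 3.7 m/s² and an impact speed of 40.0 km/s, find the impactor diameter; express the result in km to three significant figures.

d ≈ 12.5 km

Rearranging for d: d = [D / (1.7 · 40000^0.41 · 3.7^-0.17)]^(1/0.75).
D = 124000 m.
40000^0.41 = 77.06
3.7^-0.17 = 0.8006
Denominator = 1.7 × 77.06 × 0.8006 = 104.9
D / 104.9 = 124000 / 104.9 = 1182
d = 1182^(1/0.75) = 1182^1.3333 = 12495 m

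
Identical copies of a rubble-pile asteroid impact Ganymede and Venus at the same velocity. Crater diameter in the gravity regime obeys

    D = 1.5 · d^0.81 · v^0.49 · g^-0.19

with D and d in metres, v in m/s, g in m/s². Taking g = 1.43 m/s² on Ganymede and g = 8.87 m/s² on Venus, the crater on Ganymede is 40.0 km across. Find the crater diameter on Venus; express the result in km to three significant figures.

All impactor-dependent factors cancel in the ratio, leaving D_Venus/D_Ganymede = (g_Venus/g_Ganymede)^-0.19.
(8.87/1.43)^-0.19 = 6.203^-0.19 = 0.7070
D_Venus = 0.7070 × 40.0 km = 28.3 km

D ≈ 28.3 km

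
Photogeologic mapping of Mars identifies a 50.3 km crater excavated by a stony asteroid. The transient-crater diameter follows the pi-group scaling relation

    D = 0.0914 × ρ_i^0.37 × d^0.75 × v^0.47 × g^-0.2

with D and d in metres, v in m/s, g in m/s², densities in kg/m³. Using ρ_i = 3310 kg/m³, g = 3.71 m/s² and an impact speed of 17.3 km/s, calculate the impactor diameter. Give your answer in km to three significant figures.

Rearranging for d: d = [D / (0.0914 · 3310^0.37 · 17300^0.47 · 3.71^-0.2)]^(1/0.75).
D = 50300 m.
3310^0.37 = 20.06
17300^0.47 = 98.15
3.71^-0.2 = 0.7694
Denominator = 0.0914 × 20.06 × 98.15 × 0.7694 = 138.5
D / 138.5 = 50300 / 138.5 = 363.2
d = 363.2^(1/0.75) = 363.2^1.3333 = 2591 m

d ≈ 2.59 km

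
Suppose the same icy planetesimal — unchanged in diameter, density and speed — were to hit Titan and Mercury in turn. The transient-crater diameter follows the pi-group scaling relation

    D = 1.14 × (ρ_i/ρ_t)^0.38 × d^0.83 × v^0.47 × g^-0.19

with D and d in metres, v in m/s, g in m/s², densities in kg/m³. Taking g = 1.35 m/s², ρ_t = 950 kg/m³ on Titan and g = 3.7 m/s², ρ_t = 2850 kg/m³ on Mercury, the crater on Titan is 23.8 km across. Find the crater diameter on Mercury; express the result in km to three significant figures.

The impactor-only factors (d, v, ρ_i) cancel in the ratio, leaving D_Mercury/D_Titan = (g_Mercury/g_Titan)^-0.19 · (ρ_t,Titan/ρ_t,Mercury)^0.38.
(3.7/1.35)^-0.19 = 2.741^-0.19 = 0.8257
(950/2850)^0.38 = 0.3333^0.38 = 0.6587
Ratio = 0.8257 × 0.6587 = 0.5439
D_Mercury = 0.5439 × 23.8 km = 12.9 km

D ≈ 12.9 km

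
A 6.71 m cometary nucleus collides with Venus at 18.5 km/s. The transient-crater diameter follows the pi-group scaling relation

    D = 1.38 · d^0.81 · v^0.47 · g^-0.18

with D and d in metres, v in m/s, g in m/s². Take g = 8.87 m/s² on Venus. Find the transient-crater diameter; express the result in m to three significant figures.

In SI units: v = 18500 m/s.
d^0.81 = 6.71^0.81 = 4.674
v^0.47 = 18500^0.47 = 101.3
g^-0.18 = 8.87^-0.18 = 0.6751
D = 1.38 × 4.674 × 101.3 × 0.6751 = 441.1 m

D ≈ 441 m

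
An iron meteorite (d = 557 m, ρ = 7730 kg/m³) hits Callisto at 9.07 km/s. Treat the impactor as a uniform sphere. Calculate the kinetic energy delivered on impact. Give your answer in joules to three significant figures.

E ≈ 2.88 × 10^19 J

v = 9070 m/s.
Mass m = (π/6) ρ d³ = (π/6) × 7730 × (557)³ = 6.994 × 10^11 kg
E = ½ m v² = 0.5 × 6.994 × 10^11 × (9070)² = 2.877 × 10^19 J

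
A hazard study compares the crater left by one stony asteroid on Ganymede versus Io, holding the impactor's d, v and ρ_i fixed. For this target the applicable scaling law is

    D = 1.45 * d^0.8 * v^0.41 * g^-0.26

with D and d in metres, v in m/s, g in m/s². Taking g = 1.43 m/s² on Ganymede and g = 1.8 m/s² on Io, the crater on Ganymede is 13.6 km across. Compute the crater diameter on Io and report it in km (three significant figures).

All impactor-dependent factors cancel in the ratio, leaving D_Io/D_Ganymede = (g_Io/g_Ganymede)^-0.26.
(1.8/1.43)^-0.26 = 1.259^-0.26 = 0.9419
D_Io = 0.9419 × 13.6 km = 12.8 km

D ≈ 12.8 km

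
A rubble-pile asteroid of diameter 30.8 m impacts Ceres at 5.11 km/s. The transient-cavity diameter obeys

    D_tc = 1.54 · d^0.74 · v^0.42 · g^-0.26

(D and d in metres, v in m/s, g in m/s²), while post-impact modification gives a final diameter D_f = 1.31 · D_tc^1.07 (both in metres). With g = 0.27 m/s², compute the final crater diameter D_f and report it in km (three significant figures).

D_f ≈ 2.10 km

v = 5110 m/s.
d^0.74 = 30.8^0.74 = 12.63
v^0.42 = 5110^0.42 = 36.10
g^-0.26 = 0.27^-0.26 = 1.406
D_tc = 1.54 × 12.63 × 36.10 × 1.406 = 987.2 m
D_f = 1.31 × (987.2)^1.07 = 2095 m
     = 2.095 km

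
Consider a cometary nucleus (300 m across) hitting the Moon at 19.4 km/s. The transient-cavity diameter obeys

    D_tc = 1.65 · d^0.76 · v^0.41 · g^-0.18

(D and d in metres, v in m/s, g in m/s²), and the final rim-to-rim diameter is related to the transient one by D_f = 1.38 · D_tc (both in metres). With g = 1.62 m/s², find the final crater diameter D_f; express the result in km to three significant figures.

v = 19400 m/s.
d^0.76 = 300^0.76 = 76.32
v^0.41 = 19400^0.41 = 57.28
g^-0.18 = 1.62^-0.18 = 0.9168
D_tc = 1.65 × 76.32 × 57.28 × 0.9168 = 6613 m
D_f = 1.38 × 6613 = 9126 m
     = 9.126 km

D_f ≈ 9.13 km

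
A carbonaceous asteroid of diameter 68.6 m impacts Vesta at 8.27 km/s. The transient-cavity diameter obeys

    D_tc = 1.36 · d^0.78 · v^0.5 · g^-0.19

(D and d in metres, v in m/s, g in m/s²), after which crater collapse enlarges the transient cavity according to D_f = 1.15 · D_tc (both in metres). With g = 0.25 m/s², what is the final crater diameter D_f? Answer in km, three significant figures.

v = 8270 m/s.
d^0.78 = 68.6^0.78 = 27.06
v^0.5 = 8270^0.5 = 90.94
g^-0.19 = 0.25^-0.19 = 1.301
D_tc = 1.36 × 27.06 × 90.94 × 1.301 = 4354 m
D_f = 1.15 × 4354 = 5007 m
     = 5.007 km

D_f ≈ 5.01 km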